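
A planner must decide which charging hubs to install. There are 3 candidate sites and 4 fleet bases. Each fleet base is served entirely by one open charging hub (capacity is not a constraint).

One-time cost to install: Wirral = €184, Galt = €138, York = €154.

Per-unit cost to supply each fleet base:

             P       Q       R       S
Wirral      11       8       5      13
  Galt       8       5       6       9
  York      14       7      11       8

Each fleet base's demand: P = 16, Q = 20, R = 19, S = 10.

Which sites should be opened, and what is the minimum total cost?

Open Galt only; minimum total cost 570.

For any fixed open set, each fleet base goes to its cheapest open site; total = fixed + service.
{Galt}: P→Galt 8·16=128, Q→Galt 5·20=100, R→Galt 6·19=114, S→Galt 9·10=90. Service 432; fixed 138; total 570.
{Galt, York}: service 422 + fixed 292 = 714
{Wirral, Galt}: P→Galt 8·16=128, Q→Galt 5·20=100, R→Wirral 5·19=95, S→Galt 9·10=90. Service 413; fixed 322; total 735.
{Wirral, Galt, York}: service 403 + fixed 476 = 879
No other subset beats 570.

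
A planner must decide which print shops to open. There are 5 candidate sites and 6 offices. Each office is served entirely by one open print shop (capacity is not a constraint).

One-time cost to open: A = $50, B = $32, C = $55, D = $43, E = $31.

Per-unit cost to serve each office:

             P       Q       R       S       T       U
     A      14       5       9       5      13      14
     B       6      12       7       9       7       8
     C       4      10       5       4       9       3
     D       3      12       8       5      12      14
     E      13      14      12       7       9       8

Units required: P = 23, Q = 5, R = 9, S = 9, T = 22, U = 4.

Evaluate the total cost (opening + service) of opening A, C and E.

Each office is assigned to its cheapest site among the open ones.
{A, C, E}: P→C 4·23=92, Q→A 5·5=25, R→C 5·9=45, S→C 4·9=36, T→C 9·22=198, U→C 3·4=12. Service 408; fixed 136; total 544.

Total cost: 544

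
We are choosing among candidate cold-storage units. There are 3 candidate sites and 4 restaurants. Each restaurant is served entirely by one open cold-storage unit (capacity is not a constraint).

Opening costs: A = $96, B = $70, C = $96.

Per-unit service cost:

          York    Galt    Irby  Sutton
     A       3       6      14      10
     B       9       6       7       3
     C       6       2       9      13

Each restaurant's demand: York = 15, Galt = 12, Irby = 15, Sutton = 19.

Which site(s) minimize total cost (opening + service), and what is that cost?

Open B only; minimum total cost 439.

For any fixed open set, each restaurant goes to its cheapest open site; total = fixed + service.
{B}: York→B 9·15=135, Galt→B 6·12=72, Irby→B 7·15=105, Sutton→B 3·19=57. Service 369; fixed 70; total 439.
{B, C}: service 276 + fixed 166 = 442
{A, B}: service 279 + fixed 166 = 445
{A, B, C}: service 231 + fixed 262 = 493
(All 7 nonempty subsets were checked; B only is lowest.)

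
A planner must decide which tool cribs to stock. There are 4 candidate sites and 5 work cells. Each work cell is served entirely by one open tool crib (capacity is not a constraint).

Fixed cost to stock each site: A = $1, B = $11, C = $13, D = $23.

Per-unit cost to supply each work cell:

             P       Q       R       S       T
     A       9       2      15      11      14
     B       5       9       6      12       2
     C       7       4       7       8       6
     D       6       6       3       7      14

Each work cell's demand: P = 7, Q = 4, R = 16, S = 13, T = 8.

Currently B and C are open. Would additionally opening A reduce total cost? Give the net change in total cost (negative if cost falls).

Yes — net change −7 (cost falls by 7).

Current service cost with {B, C}: 267.
Adding A: each work cell re-picks its cheapest; new service cost 259, saving 8.
Extra fixed cost: 1. Net change = 1 − 8 = -7.
(Totals: 291 → 284.)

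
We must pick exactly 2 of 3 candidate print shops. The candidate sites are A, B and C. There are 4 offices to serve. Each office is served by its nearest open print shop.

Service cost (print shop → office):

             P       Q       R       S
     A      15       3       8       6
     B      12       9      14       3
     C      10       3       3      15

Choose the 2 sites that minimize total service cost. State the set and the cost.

Choose B and C; total service cost 19.

With exactly 2 open, each office uses its cheapest among the chosen.
{B, C}: P→C 10, Q→C 3, R→C 3, S→B 3. Service cost 19.
{A, C}: service cost 22
{A, B}: service cost 26
Among all 3 size-2 choices, {B, C} is lowest.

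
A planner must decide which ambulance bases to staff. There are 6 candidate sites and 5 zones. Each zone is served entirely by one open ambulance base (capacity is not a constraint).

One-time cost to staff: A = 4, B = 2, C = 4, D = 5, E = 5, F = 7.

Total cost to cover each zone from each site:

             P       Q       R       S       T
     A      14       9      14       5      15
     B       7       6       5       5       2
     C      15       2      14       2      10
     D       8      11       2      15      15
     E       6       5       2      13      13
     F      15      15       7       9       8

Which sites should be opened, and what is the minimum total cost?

Open B and C; minimum total cost 24.

For any fixed open set, each zone goes to its cheapest open site; total = fixed + service.
{B, C}: P→B 7, Q→C 2, R→B 5, S→C 2, T→B 2. Service 18; fixed 6; total 24.
{B, C, E}: P→E 6, Q→C 2, R→E 2, S→C 2, T→B 2. Service 14; fixed 11; total 25.
{B, C, D}: service 15 + fixed 11 = 26
{A, B, C, D, E, F}: P→E 6, Q→C 2, R→D 2, S→C 2, T→B 2. Service 14; fixed 27; total 41.
No other subset beats 24.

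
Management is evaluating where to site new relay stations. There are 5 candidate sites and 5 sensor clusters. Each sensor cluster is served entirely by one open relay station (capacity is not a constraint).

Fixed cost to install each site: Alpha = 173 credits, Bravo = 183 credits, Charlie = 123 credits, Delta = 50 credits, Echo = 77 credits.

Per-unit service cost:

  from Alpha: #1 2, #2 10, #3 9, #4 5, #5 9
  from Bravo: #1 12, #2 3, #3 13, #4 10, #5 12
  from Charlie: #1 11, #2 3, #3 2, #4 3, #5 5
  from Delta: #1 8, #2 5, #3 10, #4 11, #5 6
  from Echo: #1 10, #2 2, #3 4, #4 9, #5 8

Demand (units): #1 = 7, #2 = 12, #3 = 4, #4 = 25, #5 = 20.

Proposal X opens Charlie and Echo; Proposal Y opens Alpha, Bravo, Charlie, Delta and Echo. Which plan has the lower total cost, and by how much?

Proposal X is cheaper by 350.

Proposal X: {Charlie, Echo}: #1→Echo 10·7=70, #2→Echo 2·12=24, #3→Charlie 2·4=8, #4→Charlie 3·25=75, #5→Charlie 5·20=100. Service 277; fixed 200; total 477.
Proposal Y: {Alpha, Bravo, Charlie, Delta, Echo}: #1→Alpha 2·7=14, #2→Echo 2·12=24, #3→Charlie 2·4=8, #4→Charlie 3·25=75, #5→Charlie 5·20=100. Service 221; fixed 606; total 827.
Difference: |477 − 827| = 350.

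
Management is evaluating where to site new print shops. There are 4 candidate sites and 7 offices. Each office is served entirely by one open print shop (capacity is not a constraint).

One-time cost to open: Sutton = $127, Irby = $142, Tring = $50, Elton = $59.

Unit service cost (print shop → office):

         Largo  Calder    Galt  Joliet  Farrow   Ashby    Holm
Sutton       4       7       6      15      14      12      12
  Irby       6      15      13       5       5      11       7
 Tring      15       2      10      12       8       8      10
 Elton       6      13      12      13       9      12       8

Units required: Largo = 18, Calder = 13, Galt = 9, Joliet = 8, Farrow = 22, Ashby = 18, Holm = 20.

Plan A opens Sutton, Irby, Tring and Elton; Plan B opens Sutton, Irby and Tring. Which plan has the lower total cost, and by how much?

Plan B is cheaper by 59.

Plan A: {Sutton, Irby, Tring, Elton}: Largo→Sutton 4·18=72, Calder→Tring 2·13=26, Galt→Sutton 6·9=54, Joliet→Irby 5·8=40, Farrow→Irby 5·22=110, Ashby→Tring 8·18=144, Holm→Irby 7·20=140. Service 586; fixed 378; total 964.
Plan B: {Sutton, Irby, Tring}: Largo→Sutton 4·18=72, Calder→Tring 2·13=26, Galt→Sutton 6·9=54, Joliet→Irby 5·8=40, Farrow→Irby 5·22=110, Ashby→Tring 8·18=144, Holm→Irby 7·20=140. Service 586; fixed 319; total 905.
Difference: |964 − 905| = 59.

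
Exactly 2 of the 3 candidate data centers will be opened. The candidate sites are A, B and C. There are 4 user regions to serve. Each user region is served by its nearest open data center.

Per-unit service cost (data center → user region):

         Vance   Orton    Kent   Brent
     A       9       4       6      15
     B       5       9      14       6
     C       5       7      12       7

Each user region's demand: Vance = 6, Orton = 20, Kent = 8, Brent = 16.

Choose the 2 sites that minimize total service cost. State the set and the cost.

With exactly 2 open, each user region uses its cheapest among the chosen.
{A, B}: Vance→B 5·6=30, Orton→A 4·20=80, Kent→A 6·8=48, Brent→B 6·16=96. Service cost 254.
{A, C}: service cost 270
{B, C}: service cost 362
Among all 3 size-2 choices, {A, B} is lowest.

Choose A and B; total service cost 254.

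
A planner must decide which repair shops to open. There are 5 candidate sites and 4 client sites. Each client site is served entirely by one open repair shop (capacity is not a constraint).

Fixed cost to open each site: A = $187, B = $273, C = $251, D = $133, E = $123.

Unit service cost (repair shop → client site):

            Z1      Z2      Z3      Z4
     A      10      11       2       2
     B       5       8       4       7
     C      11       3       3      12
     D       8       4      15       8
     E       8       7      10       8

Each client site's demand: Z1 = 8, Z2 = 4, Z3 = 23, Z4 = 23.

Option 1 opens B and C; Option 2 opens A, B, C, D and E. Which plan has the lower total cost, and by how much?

Option 1: {B, C}: Z1→B 5·8=40, Z2→C 3·4=12, Z3→C 3·23=69, Z4→B 7·23=161. Service 282; fixed 524; total 806.
Option 2: {A, B, C, D, E}: Z1→B 5·8=40, Z2→C 3·4=12, Z3→A 2·23=46, Z4→A 2·23=46. Service 144; fixed 967; total 1111.
Difference: |806 − 1111| = 305.

Option 1 is cheaper by 305.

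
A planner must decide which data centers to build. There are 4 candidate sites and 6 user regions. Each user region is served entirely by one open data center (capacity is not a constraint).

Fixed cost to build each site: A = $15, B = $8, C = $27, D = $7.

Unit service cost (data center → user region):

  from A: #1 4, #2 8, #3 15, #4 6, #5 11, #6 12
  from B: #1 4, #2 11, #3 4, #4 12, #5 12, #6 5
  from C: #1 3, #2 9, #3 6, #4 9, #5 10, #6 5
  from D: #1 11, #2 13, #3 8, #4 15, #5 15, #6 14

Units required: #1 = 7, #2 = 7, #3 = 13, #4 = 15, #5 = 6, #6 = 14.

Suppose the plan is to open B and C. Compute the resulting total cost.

Each user region is assigned to its cheapest site among the open ones.
{B, C}: #1→C 3·7=21, #2→C 9·7=63, #3→B 4·13=52, #4→C 9·15=135, #5→C 10·6=60, #6→B 5·14=70. Service 401; fixed 35; total 436.

Total cost: 436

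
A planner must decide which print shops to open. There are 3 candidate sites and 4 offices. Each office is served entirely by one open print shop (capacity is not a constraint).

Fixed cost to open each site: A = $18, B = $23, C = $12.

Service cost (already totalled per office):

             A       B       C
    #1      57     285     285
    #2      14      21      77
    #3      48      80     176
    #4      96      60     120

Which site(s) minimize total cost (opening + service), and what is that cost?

For any fixed open set, each office goes to its cheapest open site; total = fixed + service.
{A, B}: #1→A 57, #2→A 14, #3→A 48, #4→B 60. Service 179; fixed 41; total 220.
{A, B, C}: #1→A 57, #2→A 14, #3→A 48, #4→B 60. Service 179; fixed 53; total 232.
{A}: #1→A 57, #2→A 14, #3→A 48, #4→A 96. Service 215; fixed 18; total 233.
{C}: service 658 + fixed 12 = 670
No other subset beats 220.

Open A and B; minimum total cost 220.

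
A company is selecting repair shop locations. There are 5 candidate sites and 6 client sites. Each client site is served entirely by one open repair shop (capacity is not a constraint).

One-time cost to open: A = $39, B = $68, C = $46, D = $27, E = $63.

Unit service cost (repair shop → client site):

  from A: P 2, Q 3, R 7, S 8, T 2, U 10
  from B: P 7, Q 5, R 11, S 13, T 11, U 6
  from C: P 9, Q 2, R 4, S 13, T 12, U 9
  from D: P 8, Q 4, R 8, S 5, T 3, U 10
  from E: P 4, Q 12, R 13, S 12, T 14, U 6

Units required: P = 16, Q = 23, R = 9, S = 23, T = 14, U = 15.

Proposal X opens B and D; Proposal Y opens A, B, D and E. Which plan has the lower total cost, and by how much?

Proposal X: {B, D}: P→B 7·16=112, Q→D 4·23=92, R→D 8·9=72, S→D 5·23=115, T→D 3·14=42, U→B 6·15=90. Service 523; fixed 95; total 618.
Proposal Y: {A, B, D, E}: P→A 2·16=32, Q→A 3·23=69, R→A 7·9=63, S→D 5·23=115, T→A 2·14=28, U→B 6·15=90. Service 397; fixed 197; total 594.
Difference: |618 − 594| = 24.

Proposal Y is cheaper by 24.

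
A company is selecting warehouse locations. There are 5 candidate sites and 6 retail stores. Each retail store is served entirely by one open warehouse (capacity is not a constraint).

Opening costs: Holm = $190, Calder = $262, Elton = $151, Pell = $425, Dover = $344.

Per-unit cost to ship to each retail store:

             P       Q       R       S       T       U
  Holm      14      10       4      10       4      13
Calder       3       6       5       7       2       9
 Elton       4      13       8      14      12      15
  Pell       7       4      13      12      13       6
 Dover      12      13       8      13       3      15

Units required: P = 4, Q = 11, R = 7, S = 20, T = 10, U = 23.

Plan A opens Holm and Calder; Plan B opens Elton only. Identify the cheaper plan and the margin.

Plan A: {Holm, Calder}: P→Calder 3·4=12, Q→Calder 6·11=66, R→Holm 4·7=28, S→Calder 7·20=140, T→Calder 2·10=20, U→Calder 9·23=207. Service 473; fixed 452; total 925.
Plan B: {Elton}: P→Elton 4·4=16, Q→Elton 13·11=143, R→Elton 8·7=56, S→Elton 14·20=280, T→Elton 12·10=120, U→Elton 15·23=345. Service 960; fixed 151; total 1111.
Difference: |925 − 1111| = 186.

Plan A is cheaper by 186.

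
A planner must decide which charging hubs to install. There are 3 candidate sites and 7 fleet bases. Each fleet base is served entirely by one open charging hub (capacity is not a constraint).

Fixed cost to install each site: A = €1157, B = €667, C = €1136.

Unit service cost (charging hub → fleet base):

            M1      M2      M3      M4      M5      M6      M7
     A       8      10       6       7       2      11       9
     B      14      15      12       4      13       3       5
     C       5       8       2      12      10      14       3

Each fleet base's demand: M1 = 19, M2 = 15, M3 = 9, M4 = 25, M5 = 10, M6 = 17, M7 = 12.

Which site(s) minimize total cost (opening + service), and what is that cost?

Open B only; minimum total cost 1607.

For any fixed open set, each fleet base goes to its cheapest open site; total = fixed + service.
{B}: M1→B 14·19=266, M2→B 15·15=225, M3→B 12·9=108, M4→B 4·25=100, M5→B 13·10=130, M6→B 3·17=51, M7→B 5·12=60. Service 940; fixed 667; total 1607.
{A}: M1→A 8·19=152, M2→A 10·15=150, M3→A 6·9=54, M4→A 7·25=175, M5→A 2·10=20, M6→A 11·17=187, M7→A 9·12=108. Service 846; fixed 1157; total 2003.
{C}: service 907 + fixed 1136 = 2043
{A, B, C}: service 440 + fixed 2960 = 3400
No other subset beats 1607.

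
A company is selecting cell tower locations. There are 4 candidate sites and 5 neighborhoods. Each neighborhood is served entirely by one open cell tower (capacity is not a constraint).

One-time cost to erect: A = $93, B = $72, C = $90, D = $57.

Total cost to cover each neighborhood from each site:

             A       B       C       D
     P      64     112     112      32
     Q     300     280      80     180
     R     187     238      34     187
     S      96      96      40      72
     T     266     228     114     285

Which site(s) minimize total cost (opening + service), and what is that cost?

Open C and D; minimum total cost 447.

For any fixed open set, each neighborhood goes to its cheapest open site; total = fixed + service.
{C, D}: P→D 32, Q→C 80, R→C 34, S→C 40, T→C 114. Service 300; fixed 147; total 447.
{C}: P→C 112, Q→C 80, R→C 34, S→C 40, T→C 114. Service 380; fixed 90; total 470.
{A, C}: P→A 64, Q→C 80, R→C 34, S→C 40, T→C 114. Service 332; fixed 183; total 515.
{A, B, C, D}: service 300 + fixed 312 = 612
(All 15 nonempty subsets were checked; C and D is lowest.)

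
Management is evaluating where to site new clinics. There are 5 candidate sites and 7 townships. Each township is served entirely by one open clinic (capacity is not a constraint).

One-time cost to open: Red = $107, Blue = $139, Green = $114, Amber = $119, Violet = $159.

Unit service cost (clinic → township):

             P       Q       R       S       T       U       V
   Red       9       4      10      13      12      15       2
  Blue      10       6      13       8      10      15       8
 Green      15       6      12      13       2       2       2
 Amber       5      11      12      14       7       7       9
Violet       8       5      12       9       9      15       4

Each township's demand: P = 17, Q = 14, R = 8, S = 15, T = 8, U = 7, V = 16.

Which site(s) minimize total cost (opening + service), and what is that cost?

Open Green and Amber; minimum total cost 755.

For any fixed open set, each township goes to its cheapest open site; total = fixed + service.
{Green, Amber}: P→Amber 5·17=85, Q→Green 6·14=84, R→Green 12·8=96, S→Green 13·15=195, T→Green 2·8=16, U→Green 2·7=14, V→Green 2·16=32. Service 522; fixed 233; total 755.
{Red, Green}: service 546 + fixed 221 = 767
{Green, Violet}: P→Violet 8·17=136, Q→Violet 5·14=70, R→Green 12·8=96, S→Violet 9·15=135, T→Green 2·8=16, U→Green 2·7=14, V→Green 2·16=32. Service 499; fixed 273; total 772.
{Red, Blue, Green, Amber, Violet}: service 403 + fixed 638 = 1041
No other subset beats 755.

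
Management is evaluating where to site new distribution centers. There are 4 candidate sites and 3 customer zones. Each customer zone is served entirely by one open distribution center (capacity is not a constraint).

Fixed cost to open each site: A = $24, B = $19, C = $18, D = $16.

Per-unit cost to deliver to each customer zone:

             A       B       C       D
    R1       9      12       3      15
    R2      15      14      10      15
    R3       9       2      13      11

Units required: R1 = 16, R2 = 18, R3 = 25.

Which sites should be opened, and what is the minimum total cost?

For any fixed open set, each customer zone goes to its cheapest open site; total = fixed + service.
{B, C}: R1→C 3·16=48, R2→C 10·18=180, R3→B 2·25=50. Service 278; fixed 37; total 315.
{B, C, D}: R1→C 3·16=48, R2→C 10·18=180, R3→B 2·25=50. Service 278; fixed 53; total 331.
{A, B, C}: R1→C 3·16=48, R2→C 10·18=180, R3→B 2·25=50. Service 278; fixed 61; total 339.
{A, B, C, D}: service 278 + fixed 77 = 355
No other subset beats 315.

Open B and C; minimum total cost 315.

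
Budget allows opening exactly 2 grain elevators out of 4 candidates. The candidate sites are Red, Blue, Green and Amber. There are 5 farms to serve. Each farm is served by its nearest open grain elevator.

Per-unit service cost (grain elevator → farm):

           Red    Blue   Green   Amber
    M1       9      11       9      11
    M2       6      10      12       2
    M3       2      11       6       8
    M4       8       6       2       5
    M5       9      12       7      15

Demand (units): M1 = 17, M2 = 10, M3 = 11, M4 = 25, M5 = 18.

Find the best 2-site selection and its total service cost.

Choose Red and Green; total service cost 411.

With exactly 2 open, each farm uses its cheapest among the chosen.
{Red, Green}: M1→Red 9·17=153, M2→Red 6·10=60, M3→Red 2·11=22, M4→Green 2·25=50, M5→Green 7·18=126. Service cost 411.
{Green, Amber}: service cost 415
{Red, Amber}: service cost 482
Among all 6 size-2 choices, {Red, Green} is lowest.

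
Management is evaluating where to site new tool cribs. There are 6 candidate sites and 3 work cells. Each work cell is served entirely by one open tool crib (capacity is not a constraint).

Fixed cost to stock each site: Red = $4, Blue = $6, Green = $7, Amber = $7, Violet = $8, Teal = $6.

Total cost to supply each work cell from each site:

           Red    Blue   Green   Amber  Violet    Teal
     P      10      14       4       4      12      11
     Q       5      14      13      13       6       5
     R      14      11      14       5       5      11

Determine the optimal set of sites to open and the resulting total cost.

For any fixed open set, each work cell goes to its cheapest open site; total = fixed + service.
{Red, Amber}: P→Amber 4, Q→Red 5, R→Amber 5. Service 14; fixed 11; total 25.
{Amber, Teal}: P→Amber 4, Q→Teal 5, R→Amber 5. Service 14; fixed 13; total 27.
{Amber}: service 22 + fixed 7 = 29
{Red, Blue, Green, Amber, Violet, Teal}: P→Green 4, Q→Red 5, R→Amber 5. Service 14; fixed 38; total 52.
No other subset beats 25.

Open Red and Amber; minimum total cost 25.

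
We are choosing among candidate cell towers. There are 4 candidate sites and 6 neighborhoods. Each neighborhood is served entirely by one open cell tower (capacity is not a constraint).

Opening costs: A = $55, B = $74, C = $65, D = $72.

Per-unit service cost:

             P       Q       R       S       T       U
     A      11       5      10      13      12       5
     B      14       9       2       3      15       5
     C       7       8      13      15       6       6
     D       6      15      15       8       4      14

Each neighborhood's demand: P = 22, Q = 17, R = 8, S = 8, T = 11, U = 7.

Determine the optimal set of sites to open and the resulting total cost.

For any fixed open set, each neighborhood goes to its cheapest open site; total = fixed + service.
{A, B, D}: P→D 6·22=132, Q→A 5·17=85, R→B 2·8=16, S→B 3·8=24, T→D 4·11=44, U→A 5·7=35. Service 336; fixed 201; total 537.
{B, D}: P→D 6·22=132, Q→B 9·17=153, R→B 2·8=16, S→B 3·8=24, T→D 4·11=44, U→B 5·7=35. Service 404; fixed 146; total 550.
{A, D}: service 440 + fixed 127 = 567
{A, B, C, D}: P→D 6·22=132, Q→A 5·17=85, R→B 2·8=16, S→B 3·8=24, T→D 4·11=44, U→A 5·7=35. Service 336; fixed 266; total 602.
(All 15 nonempty subsets were checked; A, B and D is lowest.)

Open A, B and D; minimum total cost 537.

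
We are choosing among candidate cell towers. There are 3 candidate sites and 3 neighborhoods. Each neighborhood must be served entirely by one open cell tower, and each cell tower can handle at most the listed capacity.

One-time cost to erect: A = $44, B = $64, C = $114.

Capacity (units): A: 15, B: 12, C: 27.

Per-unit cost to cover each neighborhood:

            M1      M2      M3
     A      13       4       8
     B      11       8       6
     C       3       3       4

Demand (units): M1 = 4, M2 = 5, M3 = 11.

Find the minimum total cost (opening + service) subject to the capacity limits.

Open {C}: M1→C 3·4=12, M2→C 3·5=15, M3→C 4·11=44.
Loads: C carries 20/27. Service 71; fixed 114; total 185.
Next best feasible plan costs 229.

Minimum total cost: 185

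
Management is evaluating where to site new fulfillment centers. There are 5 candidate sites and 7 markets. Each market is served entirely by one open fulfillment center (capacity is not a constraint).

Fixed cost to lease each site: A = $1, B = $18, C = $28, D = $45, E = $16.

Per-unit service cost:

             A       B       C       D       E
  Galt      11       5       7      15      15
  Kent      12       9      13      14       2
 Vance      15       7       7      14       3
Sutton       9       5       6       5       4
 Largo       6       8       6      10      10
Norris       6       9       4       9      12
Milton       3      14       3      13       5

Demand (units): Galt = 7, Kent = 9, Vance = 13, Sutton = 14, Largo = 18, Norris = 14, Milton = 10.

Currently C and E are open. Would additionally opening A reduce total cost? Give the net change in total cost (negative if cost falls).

No — net change +1 (cost rises by 1).

Current service cost with {C, E}: 356.
Adding A: each market re-picks its cheapest; new service cost 356, saving 0.
Extra fixed cost: 1. Net change = 1 − 0 = 1.
(Totals: 400 → 401.)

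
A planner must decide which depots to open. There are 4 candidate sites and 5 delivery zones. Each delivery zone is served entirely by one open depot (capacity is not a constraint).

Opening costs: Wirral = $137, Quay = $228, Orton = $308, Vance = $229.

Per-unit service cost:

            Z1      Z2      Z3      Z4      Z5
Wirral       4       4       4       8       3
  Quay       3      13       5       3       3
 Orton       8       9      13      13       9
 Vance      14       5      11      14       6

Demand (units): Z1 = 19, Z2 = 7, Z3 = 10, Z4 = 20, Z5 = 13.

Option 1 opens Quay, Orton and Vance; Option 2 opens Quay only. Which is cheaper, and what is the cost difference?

Option 1: {Quay, Orton, Vance}: Z1→Quay 3·19=57, Z2→Vance 5·7=35, Z3→Quay 5·10=50, Z4→Quay 3·20=60, Z5→Quay 3·13=39. Service 241; fixed 765; total 1006.
Option 2: {Quay}: Z1→Quay 3·19=57, Z2→Quay 13·7=91, Z3→Quay 5·10=50, Z4→Quay 3·20=60, Z5→Quay 3·13=39. Service 297; fixed 228; total 525.
Difference: |1006 − 525| = 481.

Option 2 is cheaper by 481.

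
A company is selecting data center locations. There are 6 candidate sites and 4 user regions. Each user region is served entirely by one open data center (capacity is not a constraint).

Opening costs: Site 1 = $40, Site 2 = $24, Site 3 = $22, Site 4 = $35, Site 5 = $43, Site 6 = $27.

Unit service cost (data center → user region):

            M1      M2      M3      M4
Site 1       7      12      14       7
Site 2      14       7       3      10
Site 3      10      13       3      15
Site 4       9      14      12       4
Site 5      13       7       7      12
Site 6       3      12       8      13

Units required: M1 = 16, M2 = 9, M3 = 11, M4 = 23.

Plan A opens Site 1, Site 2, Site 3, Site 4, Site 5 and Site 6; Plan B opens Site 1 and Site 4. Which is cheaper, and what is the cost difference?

Plan A is cheaper by 92.

Plan A: {Site 1, Site 2, Site 3, Site 4, Site 5, Site 6}: M1→Site 6 3·16=48, M2→Site 2 7·9=63, M3→Site 2 3·11=33, M4→Site 4 4·23=92. Service 236; fixed 191; total 427.
Plan B: {Site 1, Site 4}: M1→Site 1 7·16=112, M2→Site 1 12·9=108, M3→Site 4 12·11=132, M4→Site 4 4·23=92. Service 444; fixed 75; total 519.
Difference: |427 − 519| = 92.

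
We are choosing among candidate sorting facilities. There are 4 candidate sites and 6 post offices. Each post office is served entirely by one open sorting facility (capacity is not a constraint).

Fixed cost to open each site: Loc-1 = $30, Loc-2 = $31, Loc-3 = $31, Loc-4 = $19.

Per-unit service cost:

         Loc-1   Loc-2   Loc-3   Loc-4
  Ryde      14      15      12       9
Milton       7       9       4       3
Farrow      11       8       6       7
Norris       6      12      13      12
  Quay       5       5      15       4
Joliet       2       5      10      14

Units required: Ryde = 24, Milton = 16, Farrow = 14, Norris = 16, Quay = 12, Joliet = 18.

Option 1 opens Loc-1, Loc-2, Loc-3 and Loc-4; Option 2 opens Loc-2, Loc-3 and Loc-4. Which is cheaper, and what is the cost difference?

Option 1 is cheaper by 120.

Option 1: {Loc-1, Loc-2, Loc-3, Loc-4}: Ryde→Loc-4 9·24=216, Milton→Loc-4 3·16=48, Farrow→Loc-3 6·14=84, Norris→Loc-1 6·16=96, Quay→Loc-4 4·12=48, Joliet→Loc-1 2·18=36. Service 528; fixed 111; total 639.
Option 2: {Loc-2, Loc-3, Loc-4}: Ryde→Loc-4 9·24=216, Milton→Loc-4 3·16=48, Farrow→Loc-3 6·14=84, Norris→Loc-2 12·16=192, Quay→Loc-4 4·12=48, Joliet→Loc-2 5·18=90. Service 678; fixed 81; total 759.
Difference: |639 − 759| = 120.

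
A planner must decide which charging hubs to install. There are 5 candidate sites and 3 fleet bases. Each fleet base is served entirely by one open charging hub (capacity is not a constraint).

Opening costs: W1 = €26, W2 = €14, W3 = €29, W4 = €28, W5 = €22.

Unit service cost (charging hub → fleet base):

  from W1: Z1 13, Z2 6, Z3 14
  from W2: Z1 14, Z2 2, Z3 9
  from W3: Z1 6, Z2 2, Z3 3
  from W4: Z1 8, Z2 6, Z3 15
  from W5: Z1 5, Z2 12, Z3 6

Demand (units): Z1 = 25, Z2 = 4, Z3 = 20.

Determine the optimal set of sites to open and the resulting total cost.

For any fixed open set, each fleet base goes to its cheapest open site; total = fixed + service.
{W3, W5}: Z1→W5 5·25=125, Z2→W3 2·4=8, Z3→W3 3·20=60. Service 193; fixed 51; total 244.
{W3}: Z1→W3 6·25=150, Z2→W3 2·4=8, Z3→W3 3·20=60. Service 218; fixed 29; total 247.
{W2, W3, W5}: service 193 + fixed 65 = 258
{W1, W2, W3, W4, W5}: service 193 + fixed 119 = 312
No other subset beats 244.

Open W3 and W5; minimum total cost 244.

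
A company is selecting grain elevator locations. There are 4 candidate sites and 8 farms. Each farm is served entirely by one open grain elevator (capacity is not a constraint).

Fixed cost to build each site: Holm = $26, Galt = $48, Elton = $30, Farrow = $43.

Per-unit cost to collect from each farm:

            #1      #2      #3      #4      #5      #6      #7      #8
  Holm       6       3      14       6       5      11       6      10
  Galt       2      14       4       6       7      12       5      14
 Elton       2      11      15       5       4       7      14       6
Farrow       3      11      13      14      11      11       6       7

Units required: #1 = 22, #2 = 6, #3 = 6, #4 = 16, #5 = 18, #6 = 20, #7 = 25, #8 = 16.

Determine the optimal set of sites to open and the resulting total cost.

For any fixed open set, each farm goes to its cheapest open site; total = fixed + service.
{Holm, Galt, Elton}: #1→Galt 2·22=44, #2→Holm 3·6=18, #3→Galt 4·6=24, #4→Elton 5·16=80, #5→Elton 4·18=72, #6→Elton 7·20=140, #7→Galt 5·25=125, #8→Elton 6·16=96. Service 599; fixed 104; total 703.
{Galt, Elton}: service 647 + fixed 78 = 725
{Holm, Elton}: #1→Elton 2·22=44, #2→Holm 3·6=18, #3→Holm 14·6=84, #4→Elton 5·16=80, #5→Elton 4·18=72, #6→Elton 7·20=140, #7→Holm 6·25=150, #8→Elton 6·16=96. Service 684; fixed 56; total 740.
{Holm, Galt, Elton, Farrow}: service 599 + fixed 147 = 746
No other subset beats 703.

Open Holm, Galt and Elton; minimum total cost 703.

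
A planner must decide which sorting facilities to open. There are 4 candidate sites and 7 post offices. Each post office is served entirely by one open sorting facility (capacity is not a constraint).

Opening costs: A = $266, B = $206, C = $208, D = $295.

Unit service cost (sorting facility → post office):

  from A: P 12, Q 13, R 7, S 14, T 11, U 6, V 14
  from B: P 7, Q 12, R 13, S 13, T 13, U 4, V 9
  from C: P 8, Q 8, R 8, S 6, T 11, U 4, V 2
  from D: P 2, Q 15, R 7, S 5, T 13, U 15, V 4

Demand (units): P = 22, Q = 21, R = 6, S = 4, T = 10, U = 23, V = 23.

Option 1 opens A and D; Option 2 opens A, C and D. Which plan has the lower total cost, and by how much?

Option 1 is cheaper by 11.

Option 1: {A, D}: P→D 2·22=44, Q→A 13·21=273, R→A 7·6=42, S→D 5·4=20, T→A 11·10=110, U→A 6·23=138, V→D 4·23=92. Service 719; fixed 561; total 1280.
Option 2: {A, C, D}: P→D 2·22=44, Q→C 8·21=168, R→A 7·6=42, S→D 5·4=20, T→A 11·10=110, U→C 4·23=92, V→C 2·23=46. Service 522; fixed 769; total 1291.
Difference: |1280 − 1291| = 11.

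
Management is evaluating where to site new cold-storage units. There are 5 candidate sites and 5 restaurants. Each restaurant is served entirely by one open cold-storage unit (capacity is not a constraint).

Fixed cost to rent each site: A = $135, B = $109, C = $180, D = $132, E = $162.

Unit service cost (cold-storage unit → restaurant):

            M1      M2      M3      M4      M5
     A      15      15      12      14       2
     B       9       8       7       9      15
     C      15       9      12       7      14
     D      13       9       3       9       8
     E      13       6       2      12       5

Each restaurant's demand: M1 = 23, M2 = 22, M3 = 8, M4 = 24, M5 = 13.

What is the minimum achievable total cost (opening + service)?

For any fixed open set, each restaurant goes to its cheapest open site; total = fixed + service.
{B, E}: M1→B 9·23=207, M2→E 6·22=132, M3→E 2·8=16, M4→B 9·24=216, M5→E 5·13=65. Service 636; fixed 271; total 907.
{A, B}: M1→B 9·23=207, M2→B 8·22=176, M3→B 7·8=56, M4→B 9·24=216, M5→A 2·13=26. Service 681; fixed 244; total 925.
{B}: service 850 + fixed 109 = 959
{A, B, C, D, E}: service 549 + fixed 718 = 1267
No other subset beats 907.

Minimum total cost: 907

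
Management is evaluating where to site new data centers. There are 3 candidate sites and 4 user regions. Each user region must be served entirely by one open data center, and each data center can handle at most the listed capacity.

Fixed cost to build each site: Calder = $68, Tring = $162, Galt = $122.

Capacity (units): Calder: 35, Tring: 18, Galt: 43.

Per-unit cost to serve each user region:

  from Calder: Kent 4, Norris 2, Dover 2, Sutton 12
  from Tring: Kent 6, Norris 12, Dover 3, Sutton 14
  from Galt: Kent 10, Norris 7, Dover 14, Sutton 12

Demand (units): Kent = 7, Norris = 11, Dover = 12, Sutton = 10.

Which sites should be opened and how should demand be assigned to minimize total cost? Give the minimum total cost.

Open {Calder, Galt}: Kent→Calder 4·7=28, Norris→Calder 2·11=22, Dover→Calder 2·12=24, Sutton→Galt 12·10=120.
Loads: Calder carries 30/35, Galt carries 10/43. Service 194; fixed 190; total 384.
Next best feasible plan costs 426.

Minimum total cost: 384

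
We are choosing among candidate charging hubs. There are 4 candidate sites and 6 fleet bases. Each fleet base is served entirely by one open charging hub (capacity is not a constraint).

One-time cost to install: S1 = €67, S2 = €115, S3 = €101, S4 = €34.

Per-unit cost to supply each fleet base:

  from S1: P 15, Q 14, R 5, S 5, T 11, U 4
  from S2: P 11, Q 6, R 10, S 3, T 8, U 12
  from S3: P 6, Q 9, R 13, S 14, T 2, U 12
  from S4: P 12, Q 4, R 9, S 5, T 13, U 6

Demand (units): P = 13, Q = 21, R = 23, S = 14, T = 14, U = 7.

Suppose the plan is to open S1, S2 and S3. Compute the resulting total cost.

Each fleet base is assigned to its cheapest site among the open ones.
{S1, S2, S3}: P→S3 6·13=78, Q→S2 6·21=126, R→S1 5·23=115, S→S2 3·14=42, T→S3 2·14=28, U→S1 4·7=28. Service 417; fixed 283; total 700.

Total cost: 700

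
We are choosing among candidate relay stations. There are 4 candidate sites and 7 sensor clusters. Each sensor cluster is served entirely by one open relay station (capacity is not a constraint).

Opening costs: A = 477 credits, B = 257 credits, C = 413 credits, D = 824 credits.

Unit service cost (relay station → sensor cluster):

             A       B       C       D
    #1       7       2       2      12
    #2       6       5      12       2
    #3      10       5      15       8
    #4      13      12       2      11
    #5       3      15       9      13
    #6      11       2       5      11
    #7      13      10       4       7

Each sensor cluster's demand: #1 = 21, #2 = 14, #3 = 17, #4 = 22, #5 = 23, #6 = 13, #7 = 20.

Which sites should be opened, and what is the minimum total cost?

For any fixed open set, each sensor cluster goes to its cheapest open site; total = fixed + service.
{B, C}: #1→B 2·21=42, #2→B 5·14=70, #3→B 5·17=85, #4→C 2·22=44, #5→C 9·23=207, #6→B 2·13=26, #7→C 4·20=80. Service 554; fixed 670; total 1224.
{C}: service 861 + fixed 413 = 1274
{B}: service 1032 + fixed 257 = 1289
{A, B, C, D}: service 374 + fixed 1971 = 2345
No other subset beats 1224.

Open B and C; minimum total cost 1224.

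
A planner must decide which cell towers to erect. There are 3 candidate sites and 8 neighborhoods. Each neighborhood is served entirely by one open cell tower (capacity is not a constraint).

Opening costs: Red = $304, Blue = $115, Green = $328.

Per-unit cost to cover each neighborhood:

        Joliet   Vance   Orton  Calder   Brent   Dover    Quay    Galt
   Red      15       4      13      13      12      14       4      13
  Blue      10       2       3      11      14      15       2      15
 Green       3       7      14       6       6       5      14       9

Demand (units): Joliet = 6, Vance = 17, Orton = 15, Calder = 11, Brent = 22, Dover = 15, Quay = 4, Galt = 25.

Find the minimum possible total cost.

For any fixed open set, each neighborhood goes to its cheapest open site; total = fixed + service.
{Blue, Green}: Joliet→Green 3·6=18, Vance→Blue 2·17=34, Orton→Blue 3·15=45, Calder→Green 6·11=66, Brent→Green 6·22=132, Dover→Green 5·15=75, Quay→Blue 2·4=8, Galt→Green 9·25=225. Service 603; fixed 443; total 1046.
{Green}: service 901 + fixed 328 = 1229
{Blue}: Joliet→Blue 10·6=60, Vance→Blue 2·17=34, Orton→Blue 3·15=45, Calder→Blue 11·11=121, Brent→Blue 14·22=308, Dover→Blue 15·15=225, Quay→Blue 2·4=8, Galt→Blue 15·25=375. Service 1176; fixed 115; total 1291.
{Red, Blue, Green}: service 603 + fixed 747 = 1350
No other subset beats 1046.

Minimum total cost: 1046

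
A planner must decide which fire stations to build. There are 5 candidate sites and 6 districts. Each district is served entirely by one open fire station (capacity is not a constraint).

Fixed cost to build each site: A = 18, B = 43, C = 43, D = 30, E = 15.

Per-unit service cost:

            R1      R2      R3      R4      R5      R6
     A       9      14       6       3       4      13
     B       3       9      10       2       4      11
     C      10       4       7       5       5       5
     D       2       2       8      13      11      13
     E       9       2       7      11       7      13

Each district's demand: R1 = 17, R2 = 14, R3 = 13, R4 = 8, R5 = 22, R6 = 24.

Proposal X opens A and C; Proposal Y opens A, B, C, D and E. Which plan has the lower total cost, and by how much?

Proposal Y is cheaper by 67.

Proposal X: {A, C}: R1→A 9·17=153, R2→C 4·14=56, R3→A 6·13=78, R4→A 3·8=24, R5→A 4·22=88, R6→C 5·24=120. Service 519; fixed 61; total 580.
Proposal Y: {A, B, C, D, E}: R1→D 2·17=34, R2→D 2·14=28, R3→A 6·13=78, R4→B 2·8=16, R5→A 4·22=88, R6→C 5·24=120. Service 364; fixed 149; total 513.
Difference: |580 − 513| = 67.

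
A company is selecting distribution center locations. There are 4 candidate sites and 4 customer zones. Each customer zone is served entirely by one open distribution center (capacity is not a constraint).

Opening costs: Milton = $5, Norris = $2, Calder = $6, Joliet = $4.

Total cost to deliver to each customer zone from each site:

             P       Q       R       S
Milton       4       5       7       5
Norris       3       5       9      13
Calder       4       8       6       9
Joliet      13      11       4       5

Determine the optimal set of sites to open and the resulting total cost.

Open Norris and Joliet; minimum total cost 23.

For any fixed open set, each customer zone goes to its cheapest open site; total = fixed + service.
{Norris, Joliet}: P→Norris 3, Q→Norris 5, R→Joliet 4, S→Joliet 5. Service 17; fixed 6; total 23.
{Milton}: service 21 + fixed 5 = 26
{Milton, Norris}: P→Norris 3, Q→Milton 5, R→Milton 7, S→Milton 5. Service 20; fixed 7; total 27.
{Milton, Norris, Calder, Joliet}: P→Norris 3, Q→Milton 5, R→Joliet 4, S→Milton 5. Service 17; fixed 17; total 34.
No other subset beats 23.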